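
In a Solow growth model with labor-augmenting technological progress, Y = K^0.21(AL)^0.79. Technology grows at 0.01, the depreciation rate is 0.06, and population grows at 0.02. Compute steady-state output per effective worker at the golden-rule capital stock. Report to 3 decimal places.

y_gold ≈ 1.253

Break-even investment rate: n + g + δ = 0.02 + 0.01 + 0.06 = 0.09.
At the golden rule the marginal product of capital equals n+g+δ: 0.21·k^(0.21−1) = 0.09. Solving, k_gold = (0.21/0.09)^(1/0.79) ≈ 2.9228.
Output: y_gold = k_gold^0.21 = 2.9228^0.21 ≈ 1.2526.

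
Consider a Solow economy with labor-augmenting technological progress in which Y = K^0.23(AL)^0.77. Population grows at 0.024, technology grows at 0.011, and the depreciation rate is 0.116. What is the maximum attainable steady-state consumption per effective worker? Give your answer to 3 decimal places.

c_gold ≈ 0.873

Break-even investment rate: n + g + δ = 0.024 + 0.011 + 0.116 = 0.151.
Golden rule sets MPK = n+g+δ: 0.23·k^(0.23−1) = 0.151, so k_gold = (0.23/0.151)^(1/0.77) ≈ 1.7272.
y_gold = 1.7272^0.23 ≈ 1.1339.
c_gold = y_gold − (n+g+δ)·k_gold = 1.1339 − 0.151·1.7272 ≈ 0.8731.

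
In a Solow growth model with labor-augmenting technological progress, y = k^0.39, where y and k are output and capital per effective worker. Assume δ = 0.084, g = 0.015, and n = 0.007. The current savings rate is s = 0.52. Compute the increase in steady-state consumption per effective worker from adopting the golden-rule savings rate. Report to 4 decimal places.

Δc ≈ 0.0761

n + g + δ = 0.007 + 0.015 + 0.084 = 0.106.
Current steady state (s = 0.52): k* = (0.52/0.106)^(1/0.61) ≈ 13.5610, y* = 13.5610^0.39 ≈ 2.7644, c* = (1−0.52)·2.7644 ≈ 1.3269.
Golden rule sets MPK = n+g+δ: 0.39·k^(0.39−1) = 0.106, so k_gold = (0.39/0.106)^(1/0.61) ≈ 8.4620.
y_gold = 8.4620^0.39 ≈ 2.2999, c_gold = y_gold − 0.106·k_gold ≈ 1.4030.
Gain: Δc = 1.4030 − 1.3269 ≈ 0.0761.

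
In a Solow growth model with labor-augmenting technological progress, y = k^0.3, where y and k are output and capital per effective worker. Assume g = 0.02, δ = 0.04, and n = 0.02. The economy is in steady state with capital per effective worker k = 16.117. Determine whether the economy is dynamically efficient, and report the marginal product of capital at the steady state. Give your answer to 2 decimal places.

dynamically inefficient; MPK ≈ 0.04

The effective depreciation rate is n + g + δ = 0.02 + 0.02 + 0.04 = 0.08.
MPK = 0.3·k^(0.3−1) = 0.3·16.117^(-0.7) ≈ 0.0429.
MPK < 0.08, so the economy is dynamically inefficient (over-saving).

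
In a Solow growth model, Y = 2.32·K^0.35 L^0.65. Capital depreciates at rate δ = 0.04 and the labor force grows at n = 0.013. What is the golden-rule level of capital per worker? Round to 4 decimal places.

k_gold ≈ 66.6052

n + δ = 0.013 + 0.04 = 0.053.
Golden rule sets MPK = n+δ: 0.35·2.32·k^(0.35−1) = 0.053, so k_gold = (0.35·2.32/0.053)^(1/0.65) ≈ 66.6052.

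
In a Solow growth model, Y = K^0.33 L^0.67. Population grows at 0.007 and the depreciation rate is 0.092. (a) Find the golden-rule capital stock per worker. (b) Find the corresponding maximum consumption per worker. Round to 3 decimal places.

(a) k_gold ≈ 6.031; (b) c_gold ≈ 1.212

Break-even investment rate: n + δ = 0.007 + 0.092 = 0.099.
Maximizing c = f(k) − (n+δ)·k gives f'(k) = n+δ, i.e. 0.33·k^(0.33−1) = 0.099, so k_gold = (0.33/0.099)^(1/0.67) ≈ 6.0314.
y_gold = 6.0314^0.33 ≈ 1.8094; c_gold = y_gold − 0.099·k_gold ≈ 1.2123.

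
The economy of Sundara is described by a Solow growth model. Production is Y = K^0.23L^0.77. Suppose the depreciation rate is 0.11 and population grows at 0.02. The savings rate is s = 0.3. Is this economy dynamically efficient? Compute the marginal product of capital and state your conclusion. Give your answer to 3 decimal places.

The effective depreciation rate is n + δ = 0.02 + 0.11 = 0.13.
Steady-state k*: s·k^0.23 = 0.13·k gives k* = (0.3/0.13)^(1/0.77) ≈ 2.9625.
MPK = 0.23·2.9625^(-0.77) ≈ 0.0997.
MPK < n+δ = 0.13, so the economy is dynamically inefficient (over-saving).

dynamically inefficient; MPK ≈ 0.100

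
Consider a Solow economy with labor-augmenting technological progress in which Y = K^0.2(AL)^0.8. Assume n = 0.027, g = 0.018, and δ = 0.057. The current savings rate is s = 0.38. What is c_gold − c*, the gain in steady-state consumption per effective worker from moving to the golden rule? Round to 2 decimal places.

Break-even investment rate: n + g + δ = 0.027 + 0.018 + 0.057 = 0.102.
Current steady state (s = 0.38): k* = (0.38/0.102)^(1/0.8) ≈ 5.1758, y* = 5.1758^0.2 ≈ 1.3893, c* = (1−0.38)·1.3893 ≈ 0.8614.
At the golden rule the marginal product of capital equals n+g+δ: 0.2·k^(0.2−1) = 0.102. Solving, k_gold = (0.2/0.102)^(1/0.8) ≈ 2.3203.
y_gold = 2.3203^0.2 ≈ 1.1833, c_gold = y_gold − 0.102·k_gold ≈ 0.9467.
Gain: Δc = 0.9467 − 0.8614 ≈ 0.0853.

Δc ≈ 0.09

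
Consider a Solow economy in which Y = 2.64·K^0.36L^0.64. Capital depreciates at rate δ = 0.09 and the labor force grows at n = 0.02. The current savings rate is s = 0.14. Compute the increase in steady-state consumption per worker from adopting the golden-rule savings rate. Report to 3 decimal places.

n + δ = 0.02 + 0.09 = 0.11.
Current steady state (s = 0.14): k* = (0.14·2.64/0.11)^(1/0.64) ≈ 6.6436, y* = 2.64·6.6436^0.36 ≈ 5.2200, c* = (1−0.14)·5.2200 ≈ 4.4892.
Maximizing c = f(k) − (n+δ)·k gives f'(k) = n+δ, i.e. 0.36·2.64·k^(0.36−1) = 0.11, so k_gold = (0.36·2.64/0.11)^(1/0.64) ≈ 29.0605.
y_gold = 2.64·29.0605^0.36 ≈ 8.8796, c_gold = y_gold − 0.11·k_gold ≈ 5.6829.
Gain: Δc = 5.6829 − 4.4892 ≈ 1.1937.

Δc ≈ 1.194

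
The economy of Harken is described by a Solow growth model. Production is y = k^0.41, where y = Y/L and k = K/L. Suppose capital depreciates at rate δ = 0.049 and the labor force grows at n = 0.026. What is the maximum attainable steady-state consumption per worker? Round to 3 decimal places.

c_gold ≈ 1.921

n + δ = 0.026 + 0.049 = 0.075.
Setting f'(k) = n+δ gives 0.41·k^(0.41−1) = 0.075, hence k_gold = (0.41/0.075)^(1/0.59) ≈ 17.7982.
y_gold = 17.7982^0.41 ≈ 3.2558.
c_gold = y_gold − (n+δ)·k_gold = 3.2558 − 0.075·17.7982 ≈ 1.9209.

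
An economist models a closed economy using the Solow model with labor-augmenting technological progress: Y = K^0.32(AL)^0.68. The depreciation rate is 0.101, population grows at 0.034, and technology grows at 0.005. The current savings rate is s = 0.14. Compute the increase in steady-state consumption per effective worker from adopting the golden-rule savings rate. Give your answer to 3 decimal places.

The effective depreciation rate is n + g + δ = 0.034 + 0.005 + 0.101 = 0.14.
Current steady state (s = 0.14): k* = (0.14/0.14)^(1/0.68) ≈ 1.0000, y* = 1.0000^0.32 ≈ 1.0000, c* = (1−0.14)·1.0000 ≈ 0.8600.
Setting f'(k) = n+g+δ gives 0.32·k^(0.32−1) = 0.14, hence k_gold = (0.32/0.14)^(1/0.68) ≈ 3.3727.
y_gold = 3.3727^0.32 ≈ 1.4755, c_gold = y_gold − 0.14·k_gold ≈ 1.0034.
Gain: Δc = 1.0034 − 0.8600 ≈ 0.1434.

Δc ≈ 0.143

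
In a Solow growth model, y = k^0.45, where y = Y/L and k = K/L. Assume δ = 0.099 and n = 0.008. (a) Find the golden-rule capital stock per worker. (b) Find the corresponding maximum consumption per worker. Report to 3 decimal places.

Capital per worker breaks even when investment replaces (n + δ)·k; here n + δ = 0.107.
Golden rule sets MPK = n+δ: 0.45·k^(0.45−1) = 0.107, so k_gold = (0.45/0.107)^(1/0.55) ≈ 13.6218.
y_gold = 13.6218^0.45 ≈ 3.2390; c_gold = y_gold − 0.107·k_gold ≈ 1.7814.

(a) k_gold ≈ 13.622; (b) c_gold ≈ 1.781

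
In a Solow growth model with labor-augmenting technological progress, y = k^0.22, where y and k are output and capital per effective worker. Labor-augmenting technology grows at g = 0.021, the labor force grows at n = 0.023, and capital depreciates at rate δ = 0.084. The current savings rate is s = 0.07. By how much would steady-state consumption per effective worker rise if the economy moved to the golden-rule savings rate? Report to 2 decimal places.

The effective depreciation rate is n + g + δ = 0.023 + 0.021 + 0.084 = 0.128.
Current steady state (s = 0.07): k* = (0.07/0.128)^(1/0.78) ≈ 0.4613, y* = 0.4613^0.22 ≈ 0.8435, c* = (1−0.07)·0.8435 ≈ 0.7844.
At the golden rule the marginal product of capital equals n+g+δ: 0.22·k^(0.22−1) = 0.128. Solving, k_gold = (0.22/0.128)^(1/0.78) ≈ 2.0024.
y_gold = 2.0024^0.22 ≈ 1.1650, c_gold = y_gold − 0.128·k_gold ≈ 0.9087.
Gain: Δc = 0.9087 − 0.7844 ≈ 0.1243.

Δc ≈ 0.12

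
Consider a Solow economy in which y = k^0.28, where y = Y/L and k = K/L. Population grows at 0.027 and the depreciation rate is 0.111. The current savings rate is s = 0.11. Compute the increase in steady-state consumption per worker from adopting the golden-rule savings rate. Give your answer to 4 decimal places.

n + δ = 0.027 + 0.111 = 0.138.
Current steady state (s = 0.11): k* = (0.11/0.138)^(1/0.72) ≈ 0.7298, y* = 0.7298^0.28 ≈ 0.9156, c* = (1−0.11)·0.9156 ≈ 0.8149.
Maximizing c = f(k) − (n+δ)·k gives f'(k) = n+δ, i.e. 0.28·k^(0.28−1) = 0.138, so k_gold = (0.28/0.138)^(1/0.72) ≈ 2.6716.
y_gold = 2.6716^0.28 ≈ 1.3167, c_gold = y_gold − 0.138·k_gold ≈ 0.9480.
Gain: Δc = 0.9480 − 0.8149 ≈ 0.1332.

Δc ≈ 0.1332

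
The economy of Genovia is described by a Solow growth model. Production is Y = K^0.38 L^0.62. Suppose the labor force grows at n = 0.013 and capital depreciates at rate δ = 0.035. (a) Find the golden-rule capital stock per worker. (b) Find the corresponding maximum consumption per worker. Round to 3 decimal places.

Capital per worker breaks even when investment replaces (n + δ)·k; here n + δ = 0.048.
Maximizing c = f(k) − (n+δ)·k gives f'(k) = n+δ, i.e. 0.38·k^(0.38−1) = 0.048, so k_gold = (0.38/0.048)^(1/0.62) ≈ 28.1360.
y_gold = 28.1360^0.38 ≈ 3.5540; c_gold = y_gold − 0.048·k_gold ≈ 2.2035.

(a) k_gold ≈ 28.136; (b) c_gold ≈ 2.203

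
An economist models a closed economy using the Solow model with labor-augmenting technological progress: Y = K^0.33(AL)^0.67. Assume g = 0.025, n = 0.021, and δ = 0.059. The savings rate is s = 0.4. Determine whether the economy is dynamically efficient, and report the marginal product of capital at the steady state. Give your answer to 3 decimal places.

The effective depreciation rate is n + g + δ = 0.021 + 0.025 + 0.059 = 0.105.
Steady-state k*: s·k^0.33 = 0.105·k gives k* = (0.4/0.105)^(1/0.67) ≈ 7.3616.
MPK = 0.33·7.3616^(-0.67) ≈ 0.0866.
MPK < n+g+δ = 0.105, so the economy is dynamically inefficient (over-saving).

dynamically inefficient; MPK ≈ 0.087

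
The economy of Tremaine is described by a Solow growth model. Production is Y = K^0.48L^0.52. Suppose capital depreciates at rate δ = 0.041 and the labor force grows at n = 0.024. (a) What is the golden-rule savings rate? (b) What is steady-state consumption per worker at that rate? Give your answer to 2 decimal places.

(a) s_gold = 0.48; (b) c_gold ≈ 3.29

The effective depreciation rate is n + δ = 0.024 + 0.041 = 0.065.
For Cobb-Douglas, s_gold equals capital's share: s_gold = 0.48.
Golden rule sets MPK = n+δ: 0.48·k^(0.48−1) = 0.065, so k_gold = (0.48/0.065)^(1/0.52) ≈ 46.7586.
y_gold = 46.7586^0.48 ≈ 6.3319; c_gold = (1−0.48)·y_gold ≈ 3.2926.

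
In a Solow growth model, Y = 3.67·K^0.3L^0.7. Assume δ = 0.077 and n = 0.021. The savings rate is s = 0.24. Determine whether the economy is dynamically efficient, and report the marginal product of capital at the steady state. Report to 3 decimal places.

dynamically efficient; MPK ≈ 0.123

Capital per worker breaks even when investment replaces (n + δ)·k; here n + δ = 0.098.
Steady-state k*: s·A·k^0.3 = 0.098·k gives k* = (0.24·3.67/0.098)^(1/0.7) ≈ 23.0334.
MPK = 0.3·3.67·23.0334^(-0.7) ≈ 0.1225.
MPK > n+δ = 0.098, so the economy is dynamically efficient (under-saving).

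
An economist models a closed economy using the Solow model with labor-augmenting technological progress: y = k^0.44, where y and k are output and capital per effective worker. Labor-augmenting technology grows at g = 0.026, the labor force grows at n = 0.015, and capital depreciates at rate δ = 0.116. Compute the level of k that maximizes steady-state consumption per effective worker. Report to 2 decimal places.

The effective depreciation rate is n + g + δ = 0.015 + 0.026 + 0.116 = 0.157.
Setting f'(k) = n+g+δ gives 0.44·k^(0.44−1) = 0.157, hence k_gold = (0.44/0.157)^(1/0.56) ≈ 6.2980.

k_gold ≈ 6.30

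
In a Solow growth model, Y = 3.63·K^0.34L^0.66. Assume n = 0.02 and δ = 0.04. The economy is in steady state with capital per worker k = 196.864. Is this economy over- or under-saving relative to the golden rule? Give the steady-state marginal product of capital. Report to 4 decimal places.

over-saving; MPK ≈ 0.0378

The effective depreciation rate is n + δ = 0.02 + 0.04 = 0.06.
MPK = 0.34·3.63·k^(0.34−1) = 0.34·3.63·196.864^(-0.66) ≈ 0.0378.
MPK < 0.06, so the economy is dynamically inefficient (over-saving).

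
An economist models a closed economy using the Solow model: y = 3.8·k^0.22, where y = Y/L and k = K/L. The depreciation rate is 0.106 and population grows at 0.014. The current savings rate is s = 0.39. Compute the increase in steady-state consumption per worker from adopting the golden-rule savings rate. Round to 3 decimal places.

Δc ≈ 0.415

The effective depreciation rate is n + δ = 0.014 + 0.106 = 0.12.
Current steady state (s = 0.39): k* = (0.39·3.8/0.12)^(1/0.78) ≈ 25.0942, y* = 3.8·25.0942^0.22 ≈ 7.7213, c* = (1−0.39)·7.7213 ≈ 4.7100.
Golden rule sets MPK = n+δ: 0.22·3.8·k^(0.22−1) = 0.12, so k_gold = (0.22·3.8/0.12)^(1/0.78) ≈ 12.0448.
y_gold = 3.8·12.0448^0.22 ≈ 6.5699, c_gold = y_gold − 0.12·k_gold ≈ 5.1245.
Gain: Δc = 5.1245 − 4.7100 ≈ 0.4146.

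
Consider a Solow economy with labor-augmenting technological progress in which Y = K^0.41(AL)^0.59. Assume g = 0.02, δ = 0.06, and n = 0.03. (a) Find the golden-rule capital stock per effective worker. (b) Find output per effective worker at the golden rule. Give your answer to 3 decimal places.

(a) k_gold ≈ 9.300; (b) y_gold ≈ 2.495

The effective depreciation rate is n + g + δ = 0.03 + 0.02 + 0.06 = 0.11.
Golden rule sets MPK = n+g+δ: 0.41·k^(0.41−1) = 0.11, so k_gold = (0.41/0.11)^(1/0.59) ≈ 9.2995.
y_gold = 9.2995^0.41 ≈ 2.4950.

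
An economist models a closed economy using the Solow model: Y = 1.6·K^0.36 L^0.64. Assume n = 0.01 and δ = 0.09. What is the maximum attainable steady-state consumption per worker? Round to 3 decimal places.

Break-even investment rate: n + δ = 0.01 + 0.09 = 0.1.
Setting f'(k) = n+δ gives 0.36·1.6·k^(0.36−1) = 0.1, hence k_gold = (0.36·1.6/0.1)^(1/0.64) ≈ 15.4227.
y_gold = 1.6·15.4227^0.36 ≈ 4.2841.
c_gold = y_gold − (n+δ)·k_gold = 4.2841 − 0.1·15.4227 ≈ 2.7418.

c_gold ≈ 2.742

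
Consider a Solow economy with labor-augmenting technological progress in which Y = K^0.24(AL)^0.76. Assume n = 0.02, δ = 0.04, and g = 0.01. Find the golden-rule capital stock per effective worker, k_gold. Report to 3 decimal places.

The effective depreciation rate is n + g + δ = 0.02 + 0.01 + 0.04 = 0.07.
Setting f'(k) = n+g+δ gives 0.24·k^(0.24−1) = 0.07, hence k_gold = (0.24/0.07)^(1/0.76) ≈ 5.0594.

k_gold ≈ 5.059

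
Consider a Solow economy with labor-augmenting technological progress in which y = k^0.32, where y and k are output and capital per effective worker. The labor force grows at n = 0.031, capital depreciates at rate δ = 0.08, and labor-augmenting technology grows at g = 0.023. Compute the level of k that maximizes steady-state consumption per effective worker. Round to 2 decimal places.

Capital per effective worker breaks even when investment replaces (n + g + δ)·k; here n + g + δ = 0.134.
At the golden rule the marginal product of capital equals n+g+δ: 0.32·k^(0.32−1) = 0.134. Solving, k_gold = (0.32/0.134)^(1/0.68) ≈ 3.5971.

k_gold ≈ 3.60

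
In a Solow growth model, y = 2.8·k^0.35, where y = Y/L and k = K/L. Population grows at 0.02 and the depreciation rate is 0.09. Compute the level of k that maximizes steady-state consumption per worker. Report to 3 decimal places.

k_gold ≈ 28.926

Break-even investment rate: n + δ = 0.02 + 0.09 = 0.11.
Setting f'(k) = n+δ gives 0.35·2.8·k^(0.35−1) = 0.11, hence k_gold = (0.35·2.8/0.11)^(1/0.65) ≈ 28.9256.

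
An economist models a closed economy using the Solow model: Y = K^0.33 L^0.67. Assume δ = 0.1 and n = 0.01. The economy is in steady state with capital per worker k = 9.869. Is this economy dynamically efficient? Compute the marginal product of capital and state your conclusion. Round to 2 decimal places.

dynamically inefficient; MPK ≈ 0.07

Capital per worker breaks even when investment replaces (n + δ)·k; here n + δ = 0.11.
MPK = 0.33·k^(0.33−1) = 0.33·9.869^(-0.67) ≈ 0.0712.
MPK < 0.11, so the economy is dynamically inefficient (over-saving).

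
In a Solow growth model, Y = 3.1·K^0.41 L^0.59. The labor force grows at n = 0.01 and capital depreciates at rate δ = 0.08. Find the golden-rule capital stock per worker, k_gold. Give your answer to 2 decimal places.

The effective depreciation rate is n + δ = 0.01 + 0.08 = 0.09.
At the golden rule the marginal product of capital equals n+δ: 0.41·3.1·k^(0.41−1) = 0.09. Solving, k_gold = (0.41·3.1/0.09)^(1/0.59) ≈ 88.9177.

k_gold ≈ 88.92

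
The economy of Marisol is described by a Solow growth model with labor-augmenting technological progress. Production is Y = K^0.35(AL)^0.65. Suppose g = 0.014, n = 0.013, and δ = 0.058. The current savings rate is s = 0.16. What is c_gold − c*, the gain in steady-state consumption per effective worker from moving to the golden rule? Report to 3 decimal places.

Δc ≈ 0.212

Break-even investment rate: n + g + δ = 0.013 + 0.014 + 0.058 = 0.085.
Current steady state (s = 0.16): k* = (0.16/0.085)^(1/0.65) ≈ 2.6462, y* = 2.6462^0.35 ≈ 1.4058, c* = (1−0.16)·1.4058 ≈ 1.1809.
Setting f'(k) = n+g+δ gives 0.35·k^(0.35−1) = 0.085, hence k_gold = (0.35/0.085)^(1/0.65) ≈ 8.8230.
y_gold = 8.8230^0.35 ≈ 2.1427, c_gold = y_gold − 0.085·k_gold ≈ 1.3928.
Gain: Δc = 1.3928 − 1.1809 ≈ 0.2119.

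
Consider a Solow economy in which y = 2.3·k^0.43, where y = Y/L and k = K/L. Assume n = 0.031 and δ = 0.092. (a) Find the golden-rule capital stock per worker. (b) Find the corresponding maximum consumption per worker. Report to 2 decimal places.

Capital per worker breaks even when investment replaces (n + δ)·k; here n + δ = 0.123.
Golden rule sets MPK = n+δ: 0.43·2.3·k^(0.43−1) = 0.123, so k_gold = (0.43·2.3/0.123)^(1/0.57) ≈ 38.7463.
y_gold = 2.3·38.7463^0.43 ≈ 11.0832; c_gold = y_gold − 0.123·k_gold ≈ 6.3174.

(a) k_gold ≈ 38.75; (b) c_gold ≈ 6.32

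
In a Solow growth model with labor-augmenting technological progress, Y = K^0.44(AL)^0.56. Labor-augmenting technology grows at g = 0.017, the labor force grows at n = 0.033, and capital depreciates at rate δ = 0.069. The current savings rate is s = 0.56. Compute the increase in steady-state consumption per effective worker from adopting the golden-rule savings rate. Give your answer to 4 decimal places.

n + g + δ = 0.033 + 0.017 + 0.069 = 0.119.
Current steady state (s = 0.56): k* = (0.56/0.119)^(1/0.56) ≈ 15.8908, y* = 15.8908^0.44 ≈ 3.3768, c* = (1−0.56)·3.3768 ≈ 1.4858.
Golden rule sets MPK = n+g+δ: 0.44·k^(0.44−1) = 0.119, so k_gold = (0.44/0.119)^(1/0.56) ≈ 10.3304.
y_gold = 10.3304^0.44 ≈ 2.7939, c_gold = y_gold − 0.119·k_gold ≈ 1.5646.
Gain: Δc = 1.5646 − 1.4858 ≈ 0.0788.

Δc ≈ 0.0788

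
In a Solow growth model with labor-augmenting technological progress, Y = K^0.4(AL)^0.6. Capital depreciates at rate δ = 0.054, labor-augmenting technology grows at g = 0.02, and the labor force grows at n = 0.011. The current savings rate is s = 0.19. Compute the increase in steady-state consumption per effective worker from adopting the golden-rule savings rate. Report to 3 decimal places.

Δc ≈ 0.300

Break-even investment rate: n + g + δ = 0.011 + 0.02 + 0.054 = 0.085.
Current steady state (s = 0.19): k* = (0.19/0.085)^(1/0.6) ≈ 3.8214, y* = 3.8214^0.4 ≈ 1.7096, c* = (1−0.19)·1.7096 ≈ 1.3848.
At the golden rule the marginal product of capital equals n+g+δ: 0.4·k^(0.4−1) = 0.085. Solving, k_gold = (0.4/0.085)^(1/0.6) ≈ 13.2150.
y_gold = 13.2150^0.4 ≈ 2.8082, c_gold = y_gold − 0.085·k_gold ≈ 1.6849.
Gain: Δc = 1.6849 − 1.3848 ≈ 0.3002.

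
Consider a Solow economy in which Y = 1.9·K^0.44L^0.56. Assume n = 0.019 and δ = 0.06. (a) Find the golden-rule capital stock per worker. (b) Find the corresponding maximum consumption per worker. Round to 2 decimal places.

(a) k_gold ≈ 67.55; (b) c_gold ≈ 6.79

The effective depreciation rate is n + δ = 0.019 + 0.06 = 0.079.
Golden rule sets MPK = n+δ: 0.44·1.9·k^(0.44−1) = 0.079, so k_gold = (0.44·1.9/0.079)^(1/0.56) ≈ 67.5469.
y_gold = 1.9·67.5469^0.44 ≈ 12.1277; c_gold = y_gold − 0.079·k_gold ≈ 6.7915.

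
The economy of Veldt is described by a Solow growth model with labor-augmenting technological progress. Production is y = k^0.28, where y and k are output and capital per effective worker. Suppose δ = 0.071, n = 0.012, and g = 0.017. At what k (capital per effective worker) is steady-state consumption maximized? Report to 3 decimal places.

k_gold ≈ 4.179

n + g + δ = 0.012 + 0.017 + 0.071 = 0.1.
Setting f'(k) = n+g+δ gives 0.28·k^(0.28−1) = 0.1, hence k_gold = (0.28/0.1)^(1/0.72) ≈ 4.1788.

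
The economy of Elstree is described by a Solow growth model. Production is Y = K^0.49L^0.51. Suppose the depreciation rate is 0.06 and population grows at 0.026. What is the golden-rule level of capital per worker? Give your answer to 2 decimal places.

k_gold ≈ 30.32

n + δ = 0.026 + 0.06 = 0.086.
Golden rule sets MPK = n+δ: 0.49·k^(0.49−1) = 0.086, so k_gold = (0.49/0.086)^(1/0.51) ≈ 30.3222.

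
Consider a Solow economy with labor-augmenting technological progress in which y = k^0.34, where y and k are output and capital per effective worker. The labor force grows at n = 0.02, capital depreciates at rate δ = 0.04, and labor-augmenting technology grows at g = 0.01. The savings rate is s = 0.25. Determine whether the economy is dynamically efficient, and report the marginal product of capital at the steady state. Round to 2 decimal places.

dynamically efficient; MPK ≈ 0.10

Capital per effective worker breaks even when investment replaces (n + g + δ)·k; here n + g + δ = 0.07.
Steady-state k*: s·k^0.34 = 0.07·k gives k* = (0.25/0.07)^(1/0.66) ≈ 6.8808.
MPK = 0.34·6.8808^(-0.66) ≈ 0.0952.
MPK > n+g+δ = 0.07, so the economy is dynamically efficient (under-saving).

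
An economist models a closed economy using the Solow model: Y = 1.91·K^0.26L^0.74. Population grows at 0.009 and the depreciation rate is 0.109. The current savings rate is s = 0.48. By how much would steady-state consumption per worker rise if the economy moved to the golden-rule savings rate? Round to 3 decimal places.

Δc ≈ 0.301

Break-even investment rate: n + δ = 0.009 + 0.109 = 0.118.
Current steady state (s = 0.48): k* = (0.48·1.91/0.118)^(1/0.74) ≈ 15.9674, y* = 1.91·15.9674^0.26 ≈ 3.9253, c* = (1−0.48)·3.9253 ≈ 2.0412.
Setting f'(k) = n+δ gives 0.26·1.91·k^(0.26−1) = 0.118, hence k_gold = (0.26·1.91/0.118)^(1/0.74) ≈ 6.9729.
y_gold = 1.91·6.9729^0.26 ≈ 3.1646, c_gold = y_gold − 0.118·k_gold ≈ 2.3418.
Gain: Δc = 2.3418 − 2.0412 ≈ 0.3007.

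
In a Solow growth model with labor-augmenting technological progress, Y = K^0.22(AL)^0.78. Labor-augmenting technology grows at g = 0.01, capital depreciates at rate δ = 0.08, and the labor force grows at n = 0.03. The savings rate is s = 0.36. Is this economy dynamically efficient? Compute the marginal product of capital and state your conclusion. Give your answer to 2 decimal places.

Capital per effective worker breaks even when investment replaces (n + g + δ)·k; here n + g + δ = 0.12.
Steady-state k*: s·k^0.22 = 0.12·k gives k* = (0.36/0.12)^(1/0.78) ≈ 4.0897.
MPK = 0.22·4.0897^(-0.78) ≈ 0.0733.
MPK < n+g+δ = 0.12, so the economy is dynamically inefficient (over-saving).

dynamically inefficient; MPK ≈ 0.07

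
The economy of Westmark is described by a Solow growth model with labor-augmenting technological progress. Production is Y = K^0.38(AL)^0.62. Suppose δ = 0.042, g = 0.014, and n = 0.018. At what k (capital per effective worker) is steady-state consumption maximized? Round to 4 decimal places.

k_gold ≈ 13.9975

n + g + δ = 0.018 + 0.014 + 0.042 = 0.074.
Golden rule sets MPK = n+g+δ: 0.38·k^(0.38−1) = 0.074, so k_gold = (0.38/0.074)^(1/0.62) ≈ 13.9975.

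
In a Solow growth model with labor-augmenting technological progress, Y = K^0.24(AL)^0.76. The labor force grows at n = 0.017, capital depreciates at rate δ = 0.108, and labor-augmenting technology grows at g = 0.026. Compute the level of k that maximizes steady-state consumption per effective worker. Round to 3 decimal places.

k_gold ≈ 1.840

n + g + δ = 0.017 + 0.026 + 0.108 = 0.151.
At the golden rule the marginal product of capital equals n+g+δ: 0.24·k^(0.24−1) = 0.151. Solving, k_gold = (0.24/0.151)^(1/0.76) ≈ 1.8398.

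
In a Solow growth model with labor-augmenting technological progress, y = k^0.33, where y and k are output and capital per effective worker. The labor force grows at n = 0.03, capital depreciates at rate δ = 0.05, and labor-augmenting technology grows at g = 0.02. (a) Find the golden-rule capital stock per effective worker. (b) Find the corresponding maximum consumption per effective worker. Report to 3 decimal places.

(a) k_gold ≈ 5.942; (b) c_gold ≈ 1.206

n + g + δ = 0.03 + 0.02 + 0.05 = 0.1.
Maximizing c = f(k) − (n+g+δ)·k gives f'(k) = n+g+δ, i.e. 0.33·k^(0.33−1) = 0.1, so k_gold = (0.33/0.1)^(1/0.67) ≈ 5.9416.
y_gold = 5.9416^0.33 ≈ 1.8005; c_gold = y_gold − 0.1·k_gold ≈ 1.2063.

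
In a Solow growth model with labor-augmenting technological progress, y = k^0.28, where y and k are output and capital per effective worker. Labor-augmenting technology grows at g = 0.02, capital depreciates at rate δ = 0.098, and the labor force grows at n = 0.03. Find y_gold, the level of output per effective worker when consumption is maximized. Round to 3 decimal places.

y_gold ≈ 1.281

The effective depreciation rate is n + g + δ = 0.03 + 0.02 + 0.098 = 0.148.
Golden rule sets MPK = n+g+δ: 0.28·k^(0.28−1) = 0.148, so k_gold = (0.28/0.148)^(1/0.72) ≈ 2.4243.
Output: y_gold = k_gold^0.28 = 2.4243^0.28 ≈ 1.2814.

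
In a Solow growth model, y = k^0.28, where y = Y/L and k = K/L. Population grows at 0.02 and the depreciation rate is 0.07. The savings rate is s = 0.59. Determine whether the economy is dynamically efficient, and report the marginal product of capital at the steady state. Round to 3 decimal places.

dynamically inefficient; MPK ≈ 0.043

Break-even investment rate: n + δ = 0.02 + 0.07 = 0.09.
Steady-state k*: s·k^0.28 = 0.09·k gives k* = (0.59/0.09)^(1/0.72) ≈ 13.6201.
MPK = 0.28·13.6201^(-0.72) ≈ 0.0427.
MPK < n+δ = 0.09, so the economy is dynamically inefficient (over-saving).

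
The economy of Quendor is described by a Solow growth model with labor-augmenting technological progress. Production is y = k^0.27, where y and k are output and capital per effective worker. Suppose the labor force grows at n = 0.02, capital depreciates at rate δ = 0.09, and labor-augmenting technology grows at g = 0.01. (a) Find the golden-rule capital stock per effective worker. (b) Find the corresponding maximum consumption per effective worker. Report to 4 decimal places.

n + g + δ = 0.02 + 0.01 + 0.09 = 0.12.
At the golden rule the marginal product of capital equals n+g+δ: 0.27·k^(0.27−1) = 0.12. Solving, k_gold = (0.27/0.12)^(1/0.73) ≈ 3.0370.
y_gold = 3.0370^0.27 ≈ 1.3498; c_gold = y_gold − 0.12·k_gold ≈ 0.9853.

(a) k_gold ≈ 3.0370; (b) c_gold ≈ 0.9853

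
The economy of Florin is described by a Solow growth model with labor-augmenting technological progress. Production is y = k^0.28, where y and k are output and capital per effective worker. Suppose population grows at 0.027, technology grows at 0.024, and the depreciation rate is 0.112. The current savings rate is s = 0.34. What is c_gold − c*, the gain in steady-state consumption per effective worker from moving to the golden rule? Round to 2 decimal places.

n + g + δ = 0.027 + 0.024 + 0.112 = 0.163.
Current steady state (s = 0.34): k* = (0.34/0.163)^(1/0.72) ≈ 2.7763, y* = 2.7763^0.28 ≈ 1.3310, c* = (1−0.34)·1.3310 ≈ 0.8784.
Maximizing c = f(k) − (n+g+δ)·k gives f'(k) = n+g+δ, i.e. 0.28·k^(0.28−1) = 0.163, so k_gold = (0.28/0.163)^(1/0.72) ≈ 2.1201.
y_gold = 2.1201^0.28 ≈ 1.2342, c_gold = y_gold − 0.163·k_gold ≈ 0.8886.
Gain: Δc = 0.8886 − 0.8784 ≈ 0.0102.

Δc ≈ 0.01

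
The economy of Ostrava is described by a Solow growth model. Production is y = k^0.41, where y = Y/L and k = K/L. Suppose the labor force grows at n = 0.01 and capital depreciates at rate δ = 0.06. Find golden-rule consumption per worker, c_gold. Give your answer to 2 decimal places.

c_gold ≈ 2.02

n + δ = 0.01 + 0.06 = 0.07.
Maximizing c = f(k) − (n+δ)·k gives f'(k) = n+δ, i.e. 0.41·k^(0.41−1) = 0.07, so k_gold = (0.41/0.07)^(1/0.59) ≈ 20.0061.
y_gold = 20.0061^0.41 ≈ 3.4157.
c_gold = y_gold − (n+δ)·k_gold = 3.4157 − 0.07·20.0061 ≈ 2.0152.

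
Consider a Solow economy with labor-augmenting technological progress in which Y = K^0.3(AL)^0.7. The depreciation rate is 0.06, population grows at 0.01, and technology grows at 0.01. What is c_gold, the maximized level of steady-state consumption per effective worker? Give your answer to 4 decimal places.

c_gold ≈ 1.2334

The effective depreciation rate is n + g + δ = 0.01 + 0.01 + 0.06 = 0.08.
Golden rule sets MPK = n+g+δ: 0.3·k^(0.3−1) = 0.08, so k_gold = (0.3/0.08)^(1/0.7) ≈ 6.6076.
y_gold = 6.6076^0.3 ≈ 1.7620.
c_gold = y_gold − (n+g+δ)·k_gold = 1.7620 − 0.08·6.6076 ≈ 1.2334.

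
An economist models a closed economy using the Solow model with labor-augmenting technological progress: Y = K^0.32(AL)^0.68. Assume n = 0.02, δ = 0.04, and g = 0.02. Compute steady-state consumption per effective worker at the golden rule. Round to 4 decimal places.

c_gold ≈ 1.3057

Capital per effective worker breaks even when investment replaces (n + g + δ)·k; here n + g + δ = 0.08.
Golden rule sets MPK = n+g+δ: 0.32·k^(0.32−1) = 0.08, so k_gold = (0.32/0.08)^(1/0.68) ≈ 7.6804.
y_gold = 7.6804^0.32 ≈ 1.9201.
c_gold = y_gold − (n+g+δ)·k_gold = 1.9201 − 0.08·7.6804 ≈ 1.3057.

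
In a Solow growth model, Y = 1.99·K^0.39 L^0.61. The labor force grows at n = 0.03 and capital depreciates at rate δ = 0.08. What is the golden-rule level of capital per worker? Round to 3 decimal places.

k_gold ≈ 24.605

The effective depreciation rate is n + δ = 0.03 + 0.08 = 0.11.
Golden rule sets MPK = n+δ: 0.39·1.99·k^(0.39−1) = 0.11, so k_gold = (0.39·1.99/0.11)^(1/0.61) ≈ 24.6051.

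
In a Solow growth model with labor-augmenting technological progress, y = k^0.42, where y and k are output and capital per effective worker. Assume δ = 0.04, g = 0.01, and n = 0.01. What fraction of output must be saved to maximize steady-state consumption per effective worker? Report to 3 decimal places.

n + g + δ = 0.01 + 0.01 + 0.04 = 0.06.
At the golden rule MPK = n+g+δ, and in any Cobb-Douglas steady state s = (n+g+δ)·k/y = MPK·k/y = capital's share 0.42.

s_gold = 0.420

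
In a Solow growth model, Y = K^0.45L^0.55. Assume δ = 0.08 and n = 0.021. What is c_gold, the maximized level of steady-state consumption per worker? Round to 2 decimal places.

The effective depreciation rate is n + δ = 0.021 + 0.08 = 0.101.
Maximizing c = f(k) − (n+δ)·k gives f'(k) = n+δ, i.e. 0.45·k^(0.45−1) = 0.101, so k_gold = (0.45/0.101)^(1/0.55) ≈ 15.1287.
y_gold = 15.1287^0.45 ≈ 3.3956.
c_gold = y_gold − (n+δ)·k_gold = 3.3956 − 0.101·15.1287 ≈ 1.8676.

c_gold ≈ 1.87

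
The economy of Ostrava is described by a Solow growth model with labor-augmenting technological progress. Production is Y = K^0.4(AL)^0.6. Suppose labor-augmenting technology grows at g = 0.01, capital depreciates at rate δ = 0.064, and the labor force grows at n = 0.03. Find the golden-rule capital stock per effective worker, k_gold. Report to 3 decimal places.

k_gold ≈ 9.442

Break-even investment rate: n + g + δ = 0.03 + 0.01 + 0.064 = 0.104.
At the golden rule the marginal product of capital equals n+g+δ: 0.4·k^(0.4−1) = 0.104. Solving, k_gold = (0.4/0.104)^(1/0.6) ≈ 9.4416.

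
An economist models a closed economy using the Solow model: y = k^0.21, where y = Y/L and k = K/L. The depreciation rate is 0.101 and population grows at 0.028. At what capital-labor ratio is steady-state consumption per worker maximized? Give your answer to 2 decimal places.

k_gold ≈ 1.85

Break-even investment rate: n + δ = 0.028 + 0.101 = 0.129.
Maximizing c = f(k) − (n+δ)·k gives f'(k) = n+δ, i.e. 0.21·k^(0.21−1) = 0.129, so k_gold = (0.21/0.129)^(1/0.79) ≈ 1.8530.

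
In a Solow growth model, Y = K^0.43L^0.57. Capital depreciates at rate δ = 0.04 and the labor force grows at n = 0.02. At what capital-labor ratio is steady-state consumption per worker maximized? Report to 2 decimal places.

k_gold ≈ 31.66

The effective depreciation rate is n + δ = 0.02 + 0.04 = 0.06.
Golden rule sets MPK = n+δ: 0.43·k^(0.43−1) = 0.06, so k_gold = (0.43/0.06)^(1/0.57) ≈ 31.6633.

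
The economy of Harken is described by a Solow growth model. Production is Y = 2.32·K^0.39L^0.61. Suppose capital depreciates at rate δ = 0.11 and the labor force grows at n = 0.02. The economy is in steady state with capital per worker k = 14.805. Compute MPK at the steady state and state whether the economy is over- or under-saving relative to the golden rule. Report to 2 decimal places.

under-saving; MPK ≈ 0.17

Break-even investment rate: n + δ = 0.02 + 0.11 = 0.13.
MPK = 0.39·2.32·k^(0.39−1) = 0.39·2.32·14.805^(-0.61) ≈ 0.1748.
MPK > 0.13, so the economy is dynamically efficient (under-saving).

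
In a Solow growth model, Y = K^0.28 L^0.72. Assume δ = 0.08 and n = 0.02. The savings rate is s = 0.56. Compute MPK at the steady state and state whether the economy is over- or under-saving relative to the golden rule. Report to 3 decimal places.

The effective depreciation rate is n + δ = 0.02 + 0.08 = 0.1.
Steady-state k*: s·k^0.28 = 0.1·k gives k* = (0.56/0.1)^(1/0.72) ≈ 10.9433.
MPK = 0.28·10.9433^(-0.72) ≈ 0.0500.
MPK < n+δ = 0.1, so the economy is dynamically inefficient (over-saving).

over-saving; MPK ≈ 0.050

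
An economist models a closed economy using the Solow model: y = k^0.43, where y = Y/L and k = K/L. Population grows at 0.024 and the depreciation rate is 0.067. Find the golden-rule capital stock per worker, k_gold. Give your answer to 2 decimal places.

Capital per worker breaks even when investment replaces (n + δ)·k; here n + δ = 0.091.
Setting f'(k) = n+δ gives 0.43·k^(0.43−1) = 0.091, hence k_gold = (0.43/0.091)^(1/0.57) ≈ 15.2477.

k_gold ≈ 15.25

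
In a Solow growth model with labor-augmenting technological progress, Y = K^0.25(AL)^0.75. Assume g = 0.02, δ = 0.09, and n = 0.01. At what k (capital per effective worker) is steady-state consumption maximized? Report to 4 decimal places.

The effective depreciation rate is n + g + δ = 0.01 + 0.02 + 0.09 = 0.12.
At the golden rule the marginal product of capital equals n+g+δ: 0.25·k^(0.25−1) = 0.12. Solving, k_gold = (0.25/0.12)^(1/0.75) ≈ 2.6608.

k_gold ≈ 2.6608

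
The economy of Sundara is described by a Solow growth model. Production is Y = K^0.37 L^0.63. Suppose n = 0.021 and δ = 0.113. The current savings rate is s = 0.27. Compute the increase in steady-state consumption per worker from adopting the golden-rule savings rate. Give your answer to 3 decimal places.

Δc ≈ 0.042

n + δ = 0.021 + 0.113 = 0.134.
Current steady state (s = 0.27): k* = (0.27/0.134)^(1/0.63) ≈ 3.0405, y* = 3.0405^0.37 ≈ 1.5090, c* = (1−0.27)·1.5090 ≈ 1.1016.
At the golden rule the marginal product of capital equals n+δ: 0.37·k^(0.37−1) = 0.134. Solving, k_gold = (0.37/0.134)^(1/0.63) ≈ 5.0136.
y_gold = 5.0136^0.37 ≈ 1.8158, c_gold = y_gold − 0.134·k_gold ≈ 1.1439.
Gain: Δc = 1.1439 − 1.1016 ≈ 0.0423.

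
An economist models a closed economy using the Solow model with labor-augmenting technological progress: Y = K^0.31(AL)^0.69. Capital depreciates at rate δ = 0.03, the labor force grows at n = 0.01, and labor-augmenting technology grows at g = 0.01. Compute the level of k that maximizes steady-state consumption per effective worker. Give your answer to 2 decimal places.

The effective depreciation rate is n + g + δ = 0.01 + 0.01 + 0.03 = 0.05.
Setting f'(k) = n+g+δ gives 0.31·k^(0.31−1) = 0.05, hence k_gold = (0.31/0.05)^(1/0.69) ≈ 14.0732.

k_gold ≈ 14.07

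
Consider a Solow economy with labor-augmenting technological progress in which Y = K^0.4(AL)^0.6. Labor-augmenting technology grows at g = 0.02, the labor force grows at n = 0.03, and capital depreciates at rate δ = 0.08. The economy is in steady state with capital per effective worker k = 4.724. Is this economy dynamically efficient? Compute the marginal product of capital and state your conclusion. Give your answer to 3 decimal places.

Break-even investment rate: n + g + δ = 0.03 + 0.02 + 0.08 = 0.13.
MPK = 0.4·k^(0.4−1) = 0.4·4.724^(-0.6) ≈ 0.1576.
MPK > 0.13, so the economy is dynamically efficient (under-saving).

dynamically efficient; MPK ≈ 0.158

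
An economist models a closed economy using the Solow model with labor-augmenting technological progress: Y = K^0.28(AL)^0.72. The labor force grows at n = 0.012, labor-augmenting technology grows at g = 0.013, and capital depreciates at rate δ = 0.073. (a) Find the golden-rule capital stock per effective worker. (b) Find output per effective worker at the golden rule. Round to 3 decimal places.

Break-even investment rate: n + g + δ = 0.012 + 0.013 + 0.073 = 0.098.
Setting f'(k) = n+g+δ gives 0.28·k^(0.28−1) = 0.098, hence k_gold = (0.28/0.098)^(1/0.72) ≈ 4.2977.
y_gold = 4.2977^0.28 ≈ 1.5042.

(a) k_gold ≈ 4.298; (b) y_gold ≈ 1.504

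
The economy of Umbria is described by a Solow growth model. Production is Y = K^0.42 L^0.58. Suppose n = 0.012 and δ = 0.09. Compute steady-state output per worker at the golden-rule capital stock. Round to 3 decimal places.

The effective depreciation rate is n + δ = 0.012 + 0.09 = 0.102.
Setting f'(k) = n+δ gives 0.42·k^(0.42−1) = 0.102, hence k_gold = (0.42/0.102)^(1/0.58) ≈ 11.4747.
Output: y_gold = k_gold^0.42 = 11.4747^0.42 ≈ 2.7867.

y_gold ≈ 2.787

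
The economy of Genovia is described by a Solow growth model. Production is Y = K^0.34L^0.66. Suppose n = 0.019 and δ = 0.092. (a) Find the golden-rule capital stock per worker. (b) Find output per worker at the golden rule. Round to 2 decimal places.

n + δ = 0.019 + 0.092 = 0.111.
At the golden rule the marginal product of capital equals n+δ: 0.34·k^(0.34−1) = 0.111. Solving, k_gold = (0.34/0.111)^(1/0.66) ≈ 5.4526.
y_gold = 5.4526^0.34 ≈ 1.7801.

(a) k_gold ≈ 5.45; (b) y_gold ≈ 1.78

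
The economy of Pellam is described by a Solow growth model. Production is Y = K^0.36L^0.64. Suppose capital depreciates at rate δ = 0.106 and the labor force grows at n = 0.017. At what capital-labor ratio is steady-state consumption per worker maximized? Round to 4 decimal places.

k_gold ≈ 5.3548

Break-even investment rate: n + δ = 0.017 + 0.106 = 0.123.
Setting f'(k) = n+δ gives 0.36·k^(0.36−1) = 0.123, hence k_gold = (0.36/0.123)^(1/0.64) ≈ 5.3548.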